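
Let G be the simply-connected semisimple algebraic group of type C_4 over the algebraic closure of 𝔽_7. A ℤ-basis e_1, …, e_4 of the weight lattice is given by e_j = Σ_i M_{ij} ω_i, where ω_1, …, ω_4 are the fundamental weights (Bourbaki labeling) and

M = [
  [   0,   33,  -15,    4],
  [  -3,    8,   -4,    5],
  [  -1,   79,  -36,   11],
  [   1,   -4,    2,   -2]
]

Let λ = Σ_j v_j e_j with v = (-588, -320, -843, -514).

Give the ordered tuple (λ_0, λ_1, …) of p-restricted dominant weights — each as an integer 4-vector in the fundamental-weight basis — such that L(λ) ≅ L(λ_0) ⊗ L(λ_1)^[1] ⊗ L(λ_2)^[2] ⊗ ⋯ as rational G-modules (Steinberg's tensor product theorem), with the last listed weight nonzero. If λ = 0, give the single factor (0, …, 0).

((1, 6, 2, 6), (4, 0, 0, 4))

ω-coordinates c = M·v, v = (-588, -320, -843, -514):
  c_1 = (0)·(-588) + (33)·(-320) + (-15)·(-843) + (4)·(-514) = 29
  c_2 = (-3)·(-588) + (8)·(-320) + (-4)·(-843) + (5)·(-514) = 6
  c_3 = (-1)·(-588) + (79)·(-320) + (-36)·(-843) + (11)·(-514) = 2
  c_4 = (1)·(-588) + (-4)·(-320) + (2)·(-843) + (-2)·(-514) = 34
p = 7; digits c_i = Σ_j d_{ij}·7^j, 0 ≤ d_{ij} < 7:
  c_1 = 29 = 1·7^0 + 4·7^1
  c_2 = 6 = 6·7^0
  c_3 = 2 = 2·7^0
  c_4 = 34 = 6·7^0 + 4·7^1
Factor λ_0 = (1, 6, 2, 6)
Factor λ_1 = (4, 0, 0, 4)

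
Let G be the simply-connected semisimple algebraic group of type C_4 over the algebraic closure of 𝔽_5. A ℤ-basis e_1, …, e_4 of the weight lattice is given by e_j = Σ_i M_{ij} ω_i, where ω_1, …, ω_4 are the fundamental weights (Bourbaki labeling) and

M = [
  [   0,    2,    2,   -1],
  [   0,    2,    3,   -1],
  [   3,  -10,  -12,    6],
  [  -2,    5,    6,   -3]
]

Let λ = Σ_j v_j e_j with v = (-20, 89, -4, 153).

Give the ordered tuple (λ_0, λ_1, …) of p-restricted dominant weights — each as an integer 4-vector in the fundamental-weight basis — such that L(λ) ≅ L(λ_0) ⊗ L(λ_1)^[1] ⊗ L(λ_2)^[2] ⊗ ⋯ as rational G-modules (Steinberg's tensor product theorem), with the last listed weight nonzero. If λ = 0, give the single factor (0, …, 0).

((2, 3, 1, 2), (3, 2, 3, 0))

ω-coordinates c = M·v, v = (-20, 89, -4, 153):
  c_1 = (0)·(-20) + 2·89 + (2)·(-4) + (-1)·(153) = 17
  c_2 = (0)·(-20) + 2·89 + (3)·(-4) + (-1)·(153) = 13
  c_3 = (3)·(-20) + (-10)·(89) + (-12)·(-4) + 6·153 = 16
  c_4 = (-2)·(-20) + 5·89 + (6)·(-4) + (-3)·(153) = 2
Base-5 expansion of each c_i:
  c_1 = 17 = 2·5^0 + 3·5^1
  c_2 = 13 = 3·5^0 + 2·5^1
  c_3 = 16 = 1·5^0 + 3·5^1
  c_4 = 2 = 2·5^0
λ_0 = (2, 3, 1, 2)
λ_1 = (3, 2, 3, 0)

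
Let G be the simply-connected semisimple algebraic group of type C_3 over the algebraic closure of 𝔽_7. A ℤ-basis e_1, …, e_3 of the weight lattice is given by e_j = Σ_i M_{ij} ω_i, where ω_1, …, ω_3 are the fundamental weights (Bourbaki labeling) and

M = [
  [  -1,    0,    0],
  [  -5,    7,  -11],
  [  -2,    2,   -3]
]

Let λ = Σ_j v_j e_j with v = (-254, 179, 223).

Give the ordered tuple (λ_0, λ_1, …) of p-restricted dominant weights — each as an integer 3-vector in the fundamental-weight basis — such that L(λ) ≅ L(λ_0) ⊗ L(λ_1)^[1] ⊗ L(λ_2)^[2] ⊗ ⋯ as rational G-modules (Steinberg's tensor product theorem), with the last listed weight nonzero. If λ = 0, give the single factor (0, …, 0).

((2, 0, 1), (1, 3, 0), (5, 1, 4))

In the fundamental-weight basis, λ has coordinates c = M·v (v = (-254, 179, 223)):
  c_1 = (-1)·(-254) + (0)·(179) + (0)·(223) = 254
  c_2 = (-5)·(-254) + (7)·(179) + (-11)·(223) = 70
  c_3 = (-2)·(-254) + (2)·(179) + (-3)·(223) = 197
Expand coordinatewise in base 7:
  c_1 = 254 = 2·7^0 + 1·7^1 + 5·7^2
  c_2 = 70 = 0·7^0 + 3·7^1 + 1·7^2
  c_3 = 197 = 1·7^0 + 0·7^1 + 4·7^2
λ_0 = (2, 0, 1)
λ_1 = (1, 3, 0)
λ_2 = (5, 1, 4)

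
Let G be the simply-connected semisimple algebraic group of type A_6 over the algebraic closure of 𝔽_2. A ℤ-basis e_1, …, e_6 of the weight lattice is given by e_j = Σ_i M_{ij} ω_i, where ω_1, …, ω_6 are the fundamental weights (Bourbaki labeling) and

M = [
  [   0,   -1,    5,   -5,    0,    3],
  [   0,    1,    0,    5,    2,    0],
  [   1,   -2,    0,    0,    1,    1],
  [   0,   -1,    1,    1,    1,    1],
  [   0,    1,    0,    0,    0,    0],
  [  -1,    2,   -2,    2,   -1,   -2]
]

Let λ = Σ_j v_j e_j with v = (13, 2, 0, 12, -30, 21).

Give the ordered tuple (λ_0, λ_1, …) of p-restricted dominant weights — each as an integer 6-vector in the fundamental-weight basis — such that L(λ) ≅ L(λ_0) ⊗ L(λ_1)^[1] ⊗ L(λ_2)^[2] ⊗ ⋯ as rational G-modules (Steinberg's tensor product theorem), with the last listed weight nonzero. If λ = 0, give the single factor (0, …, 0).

Compute c_i = Σ_j M_{ij} v_j with v = (13, 2, 0, 12, -30, 21):
  c_1 = 0*13 + -1*2 + 5*0 + -5*12 + 0*-30 + 3*21 = 1
  c_2 = 0*13 + 1*2 + 0*0 + 5*12 + 2*-30 + 0*21 = 2
  c_3 = 1*13 + -2*2 + 0*0 + 0*12 + 1*-30 + 1*21 = 0
  c_4 = 0*13 + -1*2 + 1*0 + 1*12 + 1*-30 + 1*21 = 1
  c_5 = 0*13 + 1*2 + 0*0 + 0*12 + 0*-30 + 0*21 = 2
  c_6 = -1*13 + 2*2 + -2*0 + 2*12 + -1*-30 + -2*21 = 3
Writing each c_i in base p = 2:
  c_1 = 1 = 1·2^0
  c_2 = 2 = 0·2^0 + 1·2^1
  c_3 = 0
  c_4 = 1 = 1·2^0
  c_5 = 2 = 0·2^0 + 1·2^1
  c_6 = 3 = 1·2^0 + 1·2^1
λ_0 = (1, 0, 0, 1, 0, 1)
λ_1 = (0, 1, 0, 0, 1, 1)

((1, 0, 0, 1, 0, 1), (0, 1, 0, 0, 1, 1))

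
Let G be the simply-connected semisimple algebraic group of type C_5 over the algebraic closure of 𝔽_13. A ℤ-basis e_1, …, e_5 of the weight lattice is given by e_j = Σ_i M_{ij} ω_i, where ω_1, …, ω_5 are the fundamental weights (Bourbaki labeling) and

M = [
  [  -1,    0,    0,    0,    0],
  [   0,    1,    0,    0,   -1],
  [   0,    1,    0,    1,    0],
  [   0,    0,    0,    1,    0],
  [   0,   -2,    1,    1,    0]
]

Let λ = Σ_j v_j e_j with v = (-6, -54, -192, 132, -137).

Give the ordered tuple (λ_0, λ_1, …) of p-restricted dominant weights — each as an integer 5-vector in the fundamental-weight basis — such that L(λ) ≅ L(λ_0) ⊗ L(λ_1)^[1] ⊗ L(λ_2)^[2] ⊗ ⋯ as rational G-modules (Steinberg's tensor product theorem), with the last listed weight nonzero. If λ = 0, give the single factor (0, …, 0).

Compute c_i = Σ_j M_{ij} v_j with v = (-6, -54, -192, 132, -137):
  c_1 = -1*-6 + 0*-54 + 0*-192 + 0*132 + 0*-137 = 6
  c_2 = 0*-6 + 1*-54 + 0*-192 + 0*132 + -1*-137 = 83
  c_3 = 0*-6 + 1*-54 + 0*-192 + 1*132 + 0*-137 = 78
  c_4 = 0*-6 + 0*-54 + 0*-192 + 1*132 + 0*-137 = 132
  c_5 = 0*-6 + -2*-54 + 1*-192 + 1*132 + 0*-137 = 48
Expand coordinatewise in base 13:
  c_1 = 6 = 6·13^0
  c_2 = 83 = 5·13^0 + 6·13^1
  c_3 = 78 = 0·13^0 + 6·13^1
  c_4 = 132 = 2·13^0 + 10·13^1
  c_5 = 48 = 9·13^0 + 3·13^1
Factor λ_0 = (6, 5, 0, 2, 9)
Factor λ_1 = (0, 6, 6, 10, 3)

((6, 5, 0, 2, 9), (0, 6, 6, 10, 3))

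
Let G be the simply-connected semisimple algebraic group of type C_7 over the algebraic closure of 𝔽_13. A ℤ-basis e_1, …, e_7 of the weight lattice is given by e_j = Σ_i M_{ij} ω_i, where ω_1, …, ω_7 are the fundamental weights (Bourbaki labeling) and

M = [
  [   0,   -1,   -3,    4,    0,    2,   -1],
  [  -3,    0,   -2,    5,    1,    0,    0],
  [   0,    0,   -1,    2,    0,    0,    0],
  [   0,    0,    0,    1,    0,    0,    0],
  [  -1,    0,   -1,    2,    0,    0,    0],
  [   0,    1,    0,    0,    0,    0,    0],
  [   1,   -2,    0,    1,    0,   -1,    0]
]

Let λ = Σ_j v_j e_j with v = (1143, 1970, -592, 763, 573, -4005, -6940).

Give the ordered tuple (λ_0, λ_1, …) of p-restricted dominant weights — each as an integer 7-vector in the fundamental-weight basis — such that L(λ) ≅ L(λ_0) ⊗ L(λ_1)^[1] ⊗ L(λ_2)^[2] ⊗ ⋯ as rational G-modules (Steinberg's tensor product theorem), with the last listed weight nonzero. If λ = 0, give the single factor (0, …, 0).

Converting to the ω-basis (c_i = row i of M dotted with v = (1143, 1970, -592, 763, 573, -4005, -6940)):
  c_1 = 0*1143 + -1*1970 + -3*-592 + 4*763 + 0*573 + 2*-4005 + -1*-6940 = 1788
  c_2 = -3*1143 + 0*1970 + -2*-592 + 5*763 + 1*573 + 0*-4005 + 0*-6940 = 2143
  c_3 = 0*1143 + 0*1970 + -1*-592 + 2*763 + 0*573 + 0*-4005 + 0*-6940 = 2118
  c_4 = 0*1143 + 0*1970 + 0*-592 + 1*763 + 0*573 + 0*-4005 + 0*-6940 = 763
  c_5 = -1*1143 + 0*1970 + -1*-592 + 2*763 + 0*573 + 0*-4005 + 0*-6940 = 975
  c_6 = 0*1143 + 1*1970 + 0*-592 + 0*763 + 0*573 + 0*-4005 + 0*-6940 = 1970
  c_7 = 1*1143 + -2*1970 + 0*-592 + 1*763 + 0*573 + -1*-4005 + 0*-6940 = 1971
p = 13; digits c_i = Σ_j d_{ij}·13^j, 0 ≤ d_{ij} < 13:
  c_1 = 1788 = 7·13^0 + 7·13^1 + 10·13^2
  c_2 = 2143 = 11·13^0 + 8·13^1 + 12·13^2
  c_3 = 2118 = 12·13^0 + 6·13^1 + 12·13^2
  c_4 = 763 = 9·13^0 + 6·13^1 + 4·13^2
  c_5 = 975 = 0·13^0 + 10·13^1 + 5·13^2
  c_6 = 1970 = 7·13^0 + 8·13^1 + 11·13^2
  c_7 = 1971 = 8·13^0 + 8·13^1 + 11·13^2
λ_0 = (7, 11, 12, 9, 0, 7, 8)
λ_1 = (7, 8, 6, 6, 10, 8, 8)
λ_2 = (10, 12, 12, 4, 5, 11, 11)

((7, 11, 12, 9, 0, 7, 8), (7, 8, 6, 6, 10, 8, 8), (10, 12, 12, 4, 5, 11, 11))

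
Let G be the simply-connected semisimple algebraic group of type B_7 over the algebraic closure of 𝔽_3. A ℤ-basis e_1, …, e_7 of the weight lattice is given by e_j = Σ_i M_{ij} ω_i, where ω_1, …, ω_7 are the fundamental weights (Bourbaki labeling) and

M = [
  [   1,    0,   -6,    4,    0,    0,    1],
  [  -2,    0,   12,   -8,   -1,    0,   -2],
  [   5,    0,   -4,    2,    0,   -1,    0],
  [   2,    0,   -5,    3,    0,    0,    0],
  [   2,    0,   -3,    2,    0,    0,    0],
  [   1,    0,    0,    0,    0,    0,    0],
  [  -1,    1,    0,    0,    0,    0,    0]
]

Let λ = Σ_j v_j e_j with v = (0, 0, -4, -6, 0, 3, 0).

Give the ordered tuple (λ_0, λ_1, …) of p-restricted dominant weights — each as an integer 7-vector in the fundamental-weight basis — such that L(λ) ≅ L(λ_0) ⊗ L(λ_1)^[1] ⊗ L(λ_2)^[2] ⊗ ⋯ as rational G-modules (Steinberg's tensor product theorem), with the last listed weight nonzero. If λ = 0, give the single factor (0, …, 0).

((0, 0, 1, 2, 0, 0, 0),)

Converting to the ω-basis (c_i = row i of M dotted with v = (0, 0, -4, -6, 0, 3, 0)):
  c_1 = 1·0 + 0·0 + (-6)·(-4) + (4)·(-6) + 0·0 + 0·3 + 1·0 = 0
  c_2 = (-2)·(0) + 0·0 + (12)·(-4) + (-8)·(-6) + (-1)·(0) + 0·3 + (-2)·(0) = 0
  c_3 = 5·0 + 0·0 + (-4)·(-4) + (2)·(-6) + 0·0 + (-1)·(3) + 0·0 = 1
  c_4 = 2·0 + 0·0 + (-5)·(-4) + (3)·(-6) + 0·0 + 0·3 + 0·0 = 2
  c_5 = 2·0 + 0·0 + (-3)·(-4) + (2)·(-6) + 0·0 + 0·3 + 0·0 = 0
  c_6 = 1·0 + 0·0 + (0)·(-4) + (0)·(-6) + 0·0 + 0·3 + 0·0 = 0
  c_7 = (-1)·(0) + 1·0 + (0)·(-4) + (0)·(-6) + 0·0 + 0·3 + 0·0 = 0
Writing each c_i in base p = 3:
  c_1 = 0
  c_2 = 0
  c_3 = 1 = 1·3^0
  c_4 = 2 = 2·3^0
  c_5 = 0
  c_6 = 0
  c_7 = 0
λ_0 = (0, 0, 1, 2, 0, 0, 0)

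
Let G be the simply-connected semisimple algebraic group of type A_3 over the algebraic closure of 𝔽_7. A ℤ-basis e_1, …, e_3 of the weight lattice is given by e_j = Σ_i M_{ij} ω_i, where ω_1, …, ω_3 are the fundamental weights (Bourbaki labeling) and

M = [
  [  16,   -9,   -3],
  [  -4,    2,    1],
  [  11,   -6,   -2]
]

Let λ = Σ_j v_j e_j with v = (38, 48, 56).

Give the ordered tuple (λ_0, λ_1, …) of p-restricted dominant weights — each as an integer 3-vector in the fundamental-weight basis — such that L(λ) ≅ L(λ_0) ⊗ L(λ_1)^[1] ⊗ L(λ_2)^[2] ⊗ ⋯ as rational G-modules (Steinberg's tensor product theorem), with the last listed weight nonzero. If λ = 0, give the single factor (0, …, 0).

((1, 0, 4), (1, 0, 2))

Compute c_i = Σ_j M_{ij} v_j with v = (38, 48, 56):
  c_1 = 16*38 + -9*48 + -3*56 = 8
  c_2 = -4*38 + 2*48 + 1*56 = 0
  c_3 = 11*38 + -6*48 + -2*56 = 18
Writing each c_i in base p = 7:
  c_1 = 8 = 1·7^0 + 1·7^1
  c_2 = 0
  c_3 = 18 = 4·7^0 + 2·7^1
Factor λ_0 = (1, 0, 4)
Factor λ_1 = (1, 0, 2)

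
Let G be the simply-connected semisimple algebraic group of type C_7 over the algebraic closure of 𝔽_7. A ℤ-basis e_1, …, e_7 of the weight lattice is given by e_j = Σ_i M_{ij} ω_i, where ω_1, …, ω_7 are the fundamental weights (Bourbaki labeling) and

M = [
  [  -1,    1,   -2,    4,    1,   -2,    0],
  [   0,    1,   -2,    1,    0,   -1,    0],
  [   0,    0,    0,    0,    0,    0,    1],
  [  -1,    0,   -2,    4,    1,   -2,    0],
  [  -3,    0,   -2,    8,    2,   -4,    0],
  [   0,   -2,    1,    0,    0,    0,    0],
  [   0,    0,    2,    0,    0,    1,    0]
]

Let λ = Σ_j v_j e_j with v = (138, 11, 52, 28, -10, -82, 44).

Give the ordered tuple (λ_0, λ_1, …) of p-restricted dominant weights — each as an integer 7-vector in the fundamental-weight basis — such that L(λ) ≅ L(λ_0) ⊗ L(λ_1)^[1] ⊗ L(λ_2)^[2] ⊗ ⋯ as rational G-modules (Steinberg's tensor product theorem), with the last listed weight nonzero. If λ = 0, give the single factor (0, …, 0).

((0, 3, 2, 3, 0, 2, 1), (5, 2, 6, 3, 2, 4, 3))

Compute c_i = Σ_j M_{ij} v_j with v = (138, 11, 52, 28, -10, -82, 44):
  c_1 = (-1)·(138) + 1·11 + (-2)·(52) + 4·28 + (1)·(-10) + (-2)·(-82) + 0·44 = 35
  c_2 = 0·138 + 1·11 + (-2)·(52) + 1·28 + (0)·(-10) + (-1)·(-82) + 0·44 = 17
  c_3 = 0·138 + 0·11 + 0·52 + 0·28 + (0)·(-10) + (0)·(-82) + 1·44 = 44
  c_4 = (-1)·(138) + 0·11 + (-2)·(52) + 4·28 + (1)·(-10) + (-2)·(-82) + 0·44 = 24
  c_5 = (-3)·(138) + 0·11 + (-2)·(52) + 8·28 + (2)·(-10) + (-4)·(-82) + 0·44 = 14
  c_6 = 0·138 + (-2)·(11) + 1·52 + 0·28 + (0)·(-10) + (0)·(-82) + 0·44 = 30
  c_7 = 0·138 + 0·11 + 2·52 + 0·28 + (0)·(-10) + (1)·(-82) + 0·44 = 22
p = 7; digits c_i = Σ_j d_{ij}·7^j, 0 ≤ d_{ij} < 7:
  c_1 = 35 = 0·7^0 + 5·7^1
  c_2 = 17 = 3·7^0 + 2·7^1
  c_3 = 44 = 2·7^0 + 6·7^1
  c_4 = 24 = 3·7^0 + 3·7^1
  c_5 = 14 = 0·7^0 + 2·7^1
  c_6 = 30 = 2·7^0 + 4·7^1
  c_7 = 22 = 1·7^0 + 3·7^1
λ_0 = (0, 3, 2, 3, 0, 2, 1)
λ_1 = (5, 2, 6, 3, 2, 4, 3)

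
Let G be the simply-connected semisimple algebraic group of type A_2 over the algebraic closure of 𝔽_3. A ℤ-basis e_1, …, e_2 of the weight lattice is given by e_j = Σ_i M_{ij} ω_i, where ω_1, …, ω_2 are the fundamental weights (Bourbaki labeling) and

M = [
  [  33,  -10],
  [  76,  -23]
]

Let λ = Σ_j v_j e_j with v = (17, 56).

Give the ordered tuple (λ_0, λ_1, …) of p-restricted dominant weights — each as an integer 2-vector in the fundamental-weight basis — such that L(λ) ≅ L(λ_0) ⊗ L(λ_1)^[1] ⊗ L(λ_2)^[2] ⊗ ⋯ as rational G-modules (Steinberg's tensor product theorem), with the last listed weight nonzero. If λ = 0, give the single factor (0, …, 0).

((1, 1), (0, 1))

In the fundamental-weight basis, λ has coordinates c = M·v (v = (17, 56)):
  c_1 = (33)·(17) + (-10)·(56) = 1
  c_2 = (76)·(17) + (-23)·(56) = 4
Writing each c_i in base p = 3:
  c_1 = 1 = 1·3^0
  c_2 = 4 = 1·3^0 + 1·3^1
p-restricted factor λ_0 = (1, 1)
p-restricted factor λ_1 = (0, 1)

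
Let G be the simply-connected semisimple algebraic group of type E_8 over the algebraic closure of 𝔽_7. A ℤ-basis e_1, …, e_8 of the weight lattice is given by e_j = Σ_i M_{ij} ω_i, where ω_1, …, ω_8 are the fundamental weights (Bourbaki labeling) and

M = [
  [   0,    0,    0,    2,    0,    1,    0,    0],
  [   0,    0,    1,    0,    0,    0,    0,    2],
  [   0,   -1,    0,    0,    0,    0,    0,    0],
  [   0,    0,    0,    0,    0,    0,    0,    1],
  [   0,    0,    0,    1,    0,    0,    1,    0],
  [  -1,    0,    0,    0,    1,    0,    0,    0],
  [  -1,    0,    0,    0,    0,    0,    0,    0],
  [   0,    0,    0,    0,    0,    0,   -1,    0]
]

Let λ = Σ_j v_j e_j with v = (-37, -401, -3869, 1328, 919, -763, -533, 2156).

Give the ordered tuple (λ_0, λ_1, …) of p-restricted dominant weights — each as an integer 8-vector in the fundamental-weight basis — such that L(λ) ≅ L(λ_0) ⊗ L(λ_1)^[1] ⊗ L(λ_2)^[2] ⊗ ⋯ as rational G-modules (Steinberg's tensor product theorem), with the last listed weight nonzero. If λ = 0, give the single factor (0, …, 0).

((3, 2, 2, 0, 4, 4, 2, 1), (4, 0, 1, 0, 1, 3, 5, 6), (3, 2, 1, 2, 2, 5, 0, 3), (5, 1, 1, 6, 2, 2, 0, 1))

Converting to the ω-basis (c_i = row i of M dotted with v = (-37, -401, -3869, 1328, 919, -763, -533, 2156)):
  c_1 = (0)·(-37) + (0)·(-401) + (0)·(-3869) + 2·1328 + 0·919 + (1)·(-763) + (0)·(-533) + 0·2156 = 1893
  c_2 = (0)·(-37) + (0)·(-401) + (1)·(-3869) + 0·1328 + 0·919 + (0)·(-763) + (0)·(-533) + 2·2156 = 443
  c_3 = (0)·(-37) + (-1)·(-401) + (0)·(-3869) + 0·1328 + 0·919 + (0)·(-763) + (0)·(-533) + 0·2156 = 401
  c_4 = (0)·(-37) + (0)·(-401) + (0)·(-3869) + 0·1328 + 0·919 + (0)·(-763) + (0)·(-533) + 1·2156 = 2156
  c_5 = (0)·(-37) + (0)·(-401) + (0)·(-3869) + 1·1328 + 0·919 + (0)·(-763) + (1)·(-533) + 0·2156 = 795
  c_6 = (-1)·(-37) + (0)·(-401) + (0)·(-3869) + 0·1328 + 1·919 + (0)·(-763) + (0)·(-533) + 0·2156 = 956
  c_7 = (-1)·(-37) + (0)·(-401) + (0)·(-3869) + 0·1328 + 0·919 + (0)·(-763) + (0)·(-533) + 0·2156 = 37
  c_8 = (0)·(-37) + (0)·(-401) + (0)·(-3869) + 0·1328 + 0·919 + (0)·(-763) + (-1)·(-533) + 0·2156 = 533
Writing each c_i in base p = 7:
  c_1 = 1893 = 3·7^0 + 4·7^1 + 3·7^2 + 5·7^3
  c_2 = 443 = 2·7^0 + 0·7^1 + 2·7^2 + 1·7^3
  c_3 = 401 = 2·7^0 + 1·7^1 + 1·7^2 + 1·7^3
  c_4 = 2156 = 0·7^0 + 0·7^1 + 2·7^2 + 6·7^3
  c_5 = 795 = 4·7^0 + 1·7^1 + 2·7^2 + 2·7^3
  c_6 = 956 = 4·7^0 + 3·7^1 + 5·7^2 + 2·7^3
  c_7 = 37 = 2·7^0 + 5·7^1
  c_8 = 533 = 1·7^0 + 6·7^1 + 3·7^2 + 1·7^3
Factor λ_0 = (3, 2, 2, 0, 4, 4, 2, 1)
Factor λ_1 = (4, 0, 1, 0, 1, 3, 5, 6)
Factor λ_2 = (3, 2, 1, 2, 2, 5, 0, 3)
Factor λ_3 = (5, 1, 1, 6, 2, 2, 0, 1)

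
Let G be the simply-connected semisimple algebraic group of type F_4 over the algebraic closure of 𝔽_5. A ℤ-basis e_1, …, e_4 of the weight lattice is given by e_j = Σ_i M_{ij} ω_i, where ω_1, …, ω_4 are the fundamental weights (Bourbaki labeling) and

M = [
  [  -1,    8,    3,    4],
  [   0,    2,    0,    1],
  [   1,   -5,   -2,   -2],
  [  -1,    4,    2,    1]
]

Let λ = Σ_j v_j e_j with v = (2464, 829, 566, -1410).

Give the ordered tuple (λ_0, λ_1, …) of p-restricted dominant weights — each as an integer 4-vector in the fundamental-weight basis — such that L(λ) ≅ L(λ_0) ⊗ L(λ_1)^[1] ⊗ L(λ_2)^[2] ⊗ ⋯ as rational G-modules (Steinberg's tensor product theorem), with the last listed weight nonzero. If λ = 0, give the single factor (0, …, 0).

Compute c_i = Σ_j M_{ij} v_j with v = (2464, 829, 566, -1410):
  c_1 = (-1)·(2464) + 8·829 + 3·566 + (4)·(-1410) = 226
  c_2 = 0·2464 + 2·829 + 0·566 + (1)·(-1410) = 248
  c_3 = 1·2464 + (-5)·(829) + (-2)·(566) + (-2)·(-1410) = 7
  c_4 = (-1)·(2464) + 4·829 + 2·566 + (1)·(-1410) = 574
Writing each c_i in base p = 5:
  c_1 = 226 = 1·5^0 + 0·5^1 + 4·5^2 + 1·5^3
  c_2 = 248 = 3·5^0 + 4·5^1 + 4·5^2 + 1·5^3
  c_3 = 7 = 2·5^0 + 1·5^1
  c_4 = 574 = 4·5^0 + 4·5^1 + 2·5^2 + 4·5^3
λ_0 = (1, 3, 2, 4)
λ_1 = (0, 4, 1, 4)
λ_2 = (4, 4, 0, 2)
λ_3 = (1, 1, 0, 4)

((1, 3, 2, 4), (0, 4, 1, 4), (4, 4, 0, 2), (1, 1, 0, 4))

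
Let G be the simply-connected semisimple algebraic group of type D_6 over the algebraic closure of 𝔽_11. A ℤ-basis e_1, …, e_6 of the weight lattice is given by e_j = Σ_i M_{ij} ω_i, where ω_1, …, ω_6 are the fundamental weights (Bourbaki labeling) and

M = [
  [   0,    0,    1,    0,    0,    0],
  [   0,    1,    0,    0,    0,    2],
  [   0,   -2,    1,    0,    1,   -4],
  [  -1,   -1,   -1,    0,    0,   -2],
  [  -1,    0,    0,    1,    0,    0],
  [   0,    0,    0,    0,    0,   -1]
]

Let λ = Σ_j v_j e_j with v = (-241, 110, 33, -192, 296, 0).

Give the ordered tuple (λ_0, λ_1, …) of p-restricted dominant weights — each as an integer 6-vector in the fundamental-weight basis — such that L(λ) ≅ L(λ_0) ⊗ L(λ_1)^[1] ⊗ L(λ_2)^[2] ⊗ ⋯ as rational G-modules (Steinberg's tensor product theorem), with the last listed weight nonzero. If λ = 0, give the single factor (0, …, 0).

((0, 0, 10, 10, 5, 0), (3, 10, 9, 8, 4, 0))

Change of basis e → ω: c = M·v where v = (-241, 110, 33, -192, 296, 0):
  c_1 = (0)·(-241) + (0)·(110) + (1)·(33) + (0)·(-192) + (0)·(296) + (0)·(0) = 33
  c_2 = (0)·(-241) + (1)·(110) + (0)·(33) + (0)·(-192) + (0)·(296) + (2)·(0) = 110
  c_3 = (0)·(-241) + (-2)·(110) + (1)·(33) + (0)·(-192) + (1)·(296) + (-4)·(0) = 109
  c_4 = (-1)·(-241) + (-1)·(110) + (-1)·(33) + (0)·(-192) + (0)·(296) + (-2)·(0) = 98
  c_5 = (-1)·(-241) + (0)·(110) + (0)·(33) + (1)·(-192) + (0)·(296) + (0)·(0) = 49
  c_6 = (0)·(-241) + (0)·(110) + (0)·(33) + (0)·(-192) + (0)·(296) + (-1)·(0) = 0
Expand coordinatewise in base 11:
  c_1 = 33 = 0·11^0 + 3·11^1
  c_2 = 110 = 0·11^0 + 10·11^1
  c_3 = 109 = 10·11^0 + 9·11^1
  c_4 = 98 = 10·11^0 + 8·11^1
  c_5 = 49 = 5·11^0 + 4·11^1
  c_6 = 0
λ_0 = (0, 0, 10, 10, 5, 0)
λ_1 = (3, 10, 9, 8, 4, 0)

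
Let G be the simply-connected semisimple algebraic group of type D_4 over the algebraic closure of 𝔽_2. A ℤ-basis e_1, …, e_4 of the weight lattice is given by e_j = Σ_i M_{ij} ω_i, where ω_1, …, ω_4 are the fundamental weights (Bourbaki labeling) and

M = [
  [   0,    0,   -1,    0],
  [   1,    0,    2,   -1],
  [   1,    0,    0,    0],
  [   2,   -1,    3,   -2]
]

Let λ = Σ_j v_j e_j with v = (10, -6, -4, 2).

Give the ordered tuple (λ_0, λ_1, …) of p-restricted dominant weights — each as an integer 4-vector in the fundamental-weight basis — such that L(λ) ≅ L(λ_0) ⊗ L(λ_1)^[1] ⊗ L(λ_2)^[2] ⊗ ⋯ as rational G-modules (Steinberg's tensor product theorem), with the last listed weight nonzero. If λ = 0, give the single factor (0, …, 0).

ω-coordinates c = M·v, v = (10, -6, -4, 2):
  c_1 = (0)·(10) + (0)·(-6) + (-1)·(-4) + (0)·(2) = 4
  c_2 = (1)·(10) + (0)·(-6) + (2)·(-4) + (-1)·(2) = 0
  c_3 = (1)·(10) + (0)·(-6) + (0)·(-4) + (0)·(2) = 10
  c_4 = (2)·(10) + (-1)·(-6) + (3)·(-4) + (-2)·(2) = 10
Base-2 expansion of each c_i:
  c_1 = 4 = 0·2^0 + 0·2^1 + 1·2^2
  c_2 = 0
  c_3 = 10 = 0·2^0 + 1·2^1 + 0·2^2 + 1·2^3
  c_4 = 10 = 0·2^0 + 1·2^1 + 0·2^2 + 1·2^3
p-restricted factor λ_0 = (0, 0, 0, 0)
p-restricted factor λ_1 = (0, 0, 1, 1)
p-restricted factor λ_2 = (1, 0, 0, 0)
p-restricted factor λ_3 = (0, 0, 1, 1)

((0, 0, 0, 0), (0, 0, 1, 1), (1, 0, 0, 0), (0, 0, 1, 1))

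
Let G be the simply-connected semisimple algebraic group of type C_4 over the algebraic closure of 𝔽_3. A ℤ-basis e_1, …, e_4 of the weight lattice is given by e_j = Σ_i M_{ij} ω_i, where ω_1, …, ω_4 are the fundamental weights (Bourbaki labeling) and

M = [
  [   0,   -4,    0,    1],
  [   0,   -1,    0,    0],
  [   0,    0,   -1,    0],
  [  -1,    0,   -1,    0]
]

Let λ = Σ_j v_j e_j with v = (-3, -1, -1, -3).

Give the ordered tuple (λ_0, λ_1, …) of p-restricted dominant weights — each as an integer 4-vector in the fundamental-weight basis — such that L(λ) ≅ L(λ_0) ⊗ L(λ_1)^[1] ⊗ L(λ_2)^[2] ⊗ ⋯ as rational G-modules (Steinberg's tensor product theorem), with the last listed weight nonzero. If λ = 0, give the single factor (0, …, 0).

((1, 1, 1, 1), (0, 0, 0, 1))

Converting to the ω-basis (c_i = row i of M dotted with v = (-3, -1, -1, -3)):
  c_1 = (0)·(-3) + (-4)·(-1) + (0)·(-1) + (1)·(-3) = 1
  c_2 = (0)·(-3) + (-1)·(-1) + (0)·(-1) + (0)·(-3) = 1
  c_3 = (0)·(-3) + (0)·(-1) + (-1)·(-1) + (0)·(-3) = 1
  c_4 = (-1)·(-3) + (0)·(-1) + (-1)·(-1) + (0)·(-3) = 4
p = 3; digits c_i = Σ_j d_{ij}·3^j, 0 ≤ d_{ij} < 3:
  c_1 = 1 = 1·3^0
  c_2 = 1 = 1·3^0
  c_3 = 1 = 1·3^0
  c_4 = 4 = 1·3^0 + 1·3^1
λ_0 = (1, 1, 1, 1)
λ_1 = (0, 0, 0, 1)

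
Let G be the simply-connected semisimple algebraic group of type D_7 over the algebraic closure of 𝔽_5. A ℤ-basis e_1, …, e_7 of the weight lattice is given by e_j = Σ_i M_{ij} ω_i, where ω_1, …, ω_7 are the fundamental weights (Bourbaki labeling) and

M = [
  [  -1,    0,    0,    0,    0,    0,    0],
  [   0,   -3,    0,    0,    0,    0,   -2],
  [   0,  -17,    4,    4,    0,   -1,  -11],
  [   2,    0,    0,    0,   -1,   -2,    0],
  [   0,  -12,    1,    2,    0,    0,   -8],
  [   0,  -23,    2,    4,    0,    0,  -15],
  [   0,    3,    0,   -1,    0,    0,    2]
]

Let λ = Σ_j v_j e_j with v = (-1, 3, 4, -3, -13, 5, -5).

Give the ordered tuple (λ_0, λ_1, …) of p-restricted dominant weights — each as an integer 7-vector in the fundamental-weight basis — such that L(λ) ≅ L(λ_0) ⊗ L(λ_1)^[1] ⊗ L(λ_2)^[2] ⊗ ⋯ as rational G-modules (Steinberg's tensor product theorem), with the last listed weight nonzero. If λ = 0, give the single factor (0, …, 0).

ω-coordinates c = M·v, v = (-1, 3, 4, -3, -13, 5, -5):
  c_1 = -1*-1 + 0*3 + 0*4 + 0*-3 + 0*-13 + 0*5 + 0*-5 = 1
  c_2 = 0*-1 + -3*3 + 0*4 + 0*-3 + 0*-13 + 0*5 + -2*-5 = 1
  c_3 = 0*-1 + -17*3 + 4*4 + 4*-3 + 0*-13 + -1*5 + -11*-5 = 3
  c_4 = 2*-1 + 0*3 + 0*4 + 0*-3 + -1*-13 + -2*5 + 0*-5 = 1
  c_5 = 0*-1 + -12*3 + 1*4 + 2*-3 + 0*-13 + 0*5 + -8*-5 = 2
  c_6 = 0*-1 + -23*3 + 2*4 + 4*-3 + 0*-13 + 0*5 + -15*-5 = 2
  c_7 = 0*-1 + 3*3 + 0*4 + -1*-3 + 0*-13 + 0*5 + 2*-5 = 2
Writing each c_i in base p = 5:
  c_1 = 1 = 1·5^0
  c_2 = 1 = 1·5^0
  c_3 = 3 = 3·5^0
  c_4 = 1 = 1·5^0
  c_5 = 2 = 2·5^0
  c_6 = 2 = 2·5^0
  c_7 = 2 = 2·5^0
λ_0 = (1, 1, 3, 1, 2, 2, 2)

((1, 1, 3, 1, 2, 2, 2),)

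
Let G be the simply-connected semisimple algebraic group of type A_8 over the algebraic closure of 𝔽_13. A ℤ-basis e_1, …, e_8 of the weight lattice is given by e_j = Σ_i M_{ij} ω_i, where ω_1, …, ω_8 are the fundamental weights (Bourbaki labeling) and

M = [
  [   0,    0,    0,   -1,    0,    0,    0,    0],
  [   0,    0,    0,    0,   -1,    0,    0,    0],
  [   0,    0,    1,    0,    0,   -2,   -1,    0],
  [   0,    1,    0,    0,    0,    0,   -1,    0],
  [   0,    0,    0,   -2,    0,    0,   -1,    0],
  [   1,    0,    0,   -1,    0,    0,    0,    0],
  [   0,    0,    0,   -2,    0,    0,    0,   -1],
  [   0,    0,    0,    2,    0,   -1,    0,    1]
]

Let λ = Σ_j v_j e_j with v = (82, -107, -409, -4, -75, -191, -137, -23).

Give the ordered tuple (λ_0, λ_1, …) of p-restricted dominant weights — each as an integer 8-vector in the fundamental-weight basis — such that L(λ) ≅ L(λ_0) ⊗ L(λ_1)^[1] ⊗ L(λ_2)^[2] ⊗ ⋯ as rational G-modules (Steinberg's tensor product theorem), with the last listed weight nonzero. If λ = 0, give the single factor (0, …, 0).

Change of basis e → ω: c = M·v where v = (82, -107, -409, -4, -75, -191, -137, -23):
  c_1 = 0*82 + 0*-107 + 0*-409 + -1*-4 + 0*-75 + 0*-191 + 0*-137 + 0*-23 = 4
  c_2 = 0*82 + 0*-107 + 0*-409 + 0*-4 + -1*-75 + 0*-191 + 0*-137 + 0*-23 = 75
  c_3 = 0*82 + 0*-107 + 1*-409 + 0*-4 + 0*-75 + -2*-191 + -1*-137 + 0*-23 = 110
  c_4 = 0*82 + 1*-107 + 0*-409 + 0*-4 + 0*-75 + 0*-191 + -1*-137 + 0*-23 = 30
  c_5 = 0*82 + 0*-107 + 0*-409 + -2*-4 + 0*-75 + 0*-191 + -1*-137 + 0*-23 = 145
  c_6 = 1*82 + 0*-107 + 0*-409 + -1*-4 + 0*-75 + 0*-191 + 0*-137 + 0*-23 = 86
  c_7 = 0*82 + 0*-107 + 0*-409 + -2*-4 + 0*-75 + 0*-191 + 0*-137 + -1*-23 = 31
  c_8 = 0*82 + 0*-107 + 0*-409 + 2*-4 + 0*-75 + -1*-191 + 0*-137 + 1*-23 = 160
Writing each c_i in base p = 13:
  c_1 = 4 = 4·13^0
  c_2 = 75 = 10·13^0 + 5·13^1
  c_3 = 110 = 6·13^0 + 8·13^1
  c_4 = 30 = 4·13^0 + 2·13^1
  c_5 = 145 = 2·13^0 + 11·13^1
  c_6 = 86 = 8·13^0 + 6·13^1
  c_7 = 31 = 5·13^0 + 2·13^1
  c_8 = 160 = 4·13^0 + 12·13^1
p-restricted factor λ_0 = (4, 10, 6, 4, 2, 8, 5, 4)
p-restricted factor λ_1 = (0, 5, 8, 2, 11, 6, 2, 12)

((4, 10, 6, 4, 2, 8, 5, 4), (0, 5, 8, 2, 11, 6, 2, 12))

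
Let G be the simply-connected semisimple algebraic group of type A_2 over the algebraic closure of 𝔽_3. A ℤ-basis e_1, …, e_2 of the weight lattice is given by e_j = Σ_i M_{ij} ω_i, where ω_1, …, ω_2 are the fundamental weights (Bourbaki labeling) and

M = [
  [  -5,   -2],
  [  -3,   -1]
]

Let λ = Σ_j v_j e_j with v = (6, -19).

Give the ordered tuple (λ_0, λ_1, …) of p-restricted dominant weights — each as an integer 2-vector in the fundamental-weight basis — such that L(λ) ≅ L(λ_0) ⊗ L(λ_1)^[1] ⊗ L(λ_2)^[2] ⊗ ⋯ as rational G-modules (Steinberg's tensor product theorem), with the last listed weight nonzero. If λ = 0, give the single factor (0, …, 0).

Change of basis e → ω: c = M·v where v = (6, -19):
  c_1 = (-5)·(6) + (-2)·(-19) = 8
  c_2 = (-3)·(6) + (-1)·(-19) = 1
Base-3 expansion of each c_i:
  c_1 = 8 = 2·3^0 + 2·3^1
  c_2 = 1 = 1·3^0
Factor λ_0 = (2, 1)
Factor λ_1 = (2, 0)

((2, 1), (2, 0))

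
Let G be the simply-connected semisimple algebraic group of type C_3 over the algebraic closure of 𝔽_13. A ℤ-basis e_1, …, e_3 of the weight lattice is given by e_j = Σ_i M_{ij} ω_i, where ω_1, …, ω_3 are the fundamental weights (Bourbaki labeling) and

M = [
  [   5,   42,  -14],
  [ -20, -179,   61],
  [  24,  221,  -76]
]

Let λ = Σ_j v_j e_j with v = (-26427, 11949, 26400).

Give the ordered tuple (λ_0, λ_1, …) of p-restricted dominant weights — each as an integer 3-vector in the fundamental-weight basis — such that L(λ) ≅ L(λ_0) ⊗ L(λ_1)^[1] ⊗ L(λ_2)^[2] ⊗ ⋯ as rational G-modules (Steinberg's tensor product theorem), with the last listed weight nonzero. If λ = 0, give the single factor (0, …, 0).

ω-coordinates c = M·v, v = (-26427, 11949, 26400):
  c_1 = 5*-26427 + 42*11949 + -14*26400 = 123
  c_2 = -20*-26427 + -179*11949 + 61*26400 = 69
  c_3 = 24*-26427 + 221*11949 + -76*26400 = 81
p = 13; digits c_i = Σ_j d_{ij}·13^j, 0 ≤ d_{ij} < 13:
  c_1 = 123 = 6·13^0 + 9·13^1
  c_2 = 69 = 4·13^0 + 5·13^1
  c_3 = 81 = 3·13^0 + 6·13^1
Factor λ_0 = (6, 4, 3)
Factor λ_1 = (9, 5, 6)

((6, 4, 3), (9, 5, 6))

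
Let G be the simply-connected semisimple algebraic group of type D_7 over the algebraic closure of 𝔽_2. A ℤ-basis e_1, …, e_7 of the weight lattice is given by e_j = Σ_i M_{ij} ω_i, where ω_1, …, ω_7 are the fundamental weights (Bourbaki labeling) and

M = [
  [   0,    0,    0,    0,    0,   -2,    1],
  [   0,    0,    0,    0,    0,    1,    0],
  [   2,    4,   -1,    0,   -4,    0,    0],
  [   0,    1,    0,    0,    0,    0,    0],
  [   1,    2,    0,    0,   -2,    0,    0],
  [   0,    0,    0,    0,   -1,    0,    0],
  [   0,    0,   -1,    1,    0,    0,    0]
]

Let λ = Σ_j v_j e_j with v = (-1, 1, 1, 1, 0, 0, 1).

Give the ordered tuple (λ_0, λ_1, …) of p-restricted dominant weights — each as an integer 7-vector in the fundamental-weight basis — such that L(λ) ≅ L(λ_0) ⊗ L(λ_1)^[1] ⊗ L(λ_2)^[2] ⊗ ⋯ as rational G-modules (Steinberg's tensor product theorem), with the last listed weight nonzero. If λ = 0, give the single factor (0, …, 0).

Change of basis e → ω: c = M·v where v = (-1, 1, 1, 1, 0, 0, 1):
  c_1 = (0)·(-1) + (0)·(1) + (0)·(1) + (0)·(1) + (0)·(0) + (-2)·(0) + (1)·(1) = 1
  c_2 = (0)·(-1) + (0)·(1) + (0)·(1) + (0)·(1) + (0)·(0) + (1)·(0) + (0)·(1) = 0
  c_3 = (2)·(-1) + (4)·(1) + (-1)·(1) + (0)·(1) + (-4)·(0) + (0)·(0) + (0)·(1) = 1
  c_4 = (0)·(-1) + (1)·(1) + (0)·(1) + (0)·(1) + (0)·(0) + (0)·(0) + (0)·(1) = 1
  c_5 = (1)·(-1) + (2)·(1) + (0)·(1) + (0)·(1) + (-2)·(0) + (0)·(0) + (0)·(1) = 1
  c_6 = (0)·(-1) + (0)·(1) + (0)·(1) + (0)·(1) + (-1)·(0) + (0)·(0) + (0)·(1) = 0
  c_7 = (0)·(-1) + (0)·(1) + (-1)·(1) + (1)·(1) + (0)·(0) + (0)·(0) + (0)·(1) = 0
p = 2; digits c_i = Σ_j d_{ij}·2^j, 0 ≤ d_{ij} < 2:
  c_1 = 1 = 1·2^0
  c_2 = 0
  c_3 = 1 = 1·2^0
  c_4 = 1 = 1·2^0
  c_5 = 1 = 1·2^0
  c_6 = 0
  c_7 = 0
λ_0 = (1, 0, 1, 1, 1, 0, 0)

((1, 0, 1, 1, 1, 0, 0),)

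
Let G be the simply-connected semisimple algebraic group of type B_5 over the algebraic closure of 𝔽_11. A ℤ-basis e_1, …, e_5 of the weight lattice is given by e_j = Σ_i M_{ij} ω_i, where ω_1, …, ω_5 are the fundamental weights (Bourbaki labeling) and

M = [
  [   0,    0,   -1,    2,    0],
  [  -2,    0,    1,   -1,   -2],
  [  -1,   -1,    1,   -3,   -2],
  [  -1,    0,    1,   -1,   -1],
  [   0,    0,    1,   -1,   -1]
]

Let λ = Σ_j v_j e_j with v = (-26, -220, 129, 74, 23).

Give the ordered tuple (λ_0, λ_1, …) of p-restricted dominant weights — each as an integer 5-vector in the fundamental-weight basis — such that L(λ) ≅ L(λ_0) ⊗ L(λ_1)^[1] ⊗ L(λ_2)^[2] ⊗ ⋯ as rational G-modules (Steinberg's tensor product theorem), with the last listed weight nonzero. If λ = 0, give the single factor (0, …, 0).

((8, 6, 8, 3, 10), (1, 5, 9, 5, 2))

Compute c_i = Σ_j M_{ij} v_j with v = (-26, -220, 129, 74, 23):
  c_1 = (0)·(-26) + (0)·(-220) + (-1)·(129) + (2)·(74) + (0)·(23) = 19
  c_2 = (-2)·(-26) + (0)·(-220) + (1)·(129) + (-1)·(74) + (-2)·(23) = 61
  c_3 = (-1)·(-26) + (-1)·(-220) + (1)·(129) + (-3)·(74) + (-2)·(23) = 107
  c_4 = (-1)·(-26) + (0)·(-220) + (1)·(129) + (-1)·(74) + (-1)·(23) = 58
  c_5 = (0)·(-26) + (0)·(-220) + (1)·(129) + (-1)·(74) + (-1)·(23) = 32
Writing each c_i in base p = 11:
  c_1 = 19 = 8·11^0 + 1·11^1
  c_2 = 61 = 6·11^0 + 5·11^1
  c_3 = 107 = 8·11^0 + 9·11^1
  c_4 = 58 = 3·11^0 + 5·11^1
  c_5 = 32 = 10·11^0 + 2·11^1
λ_0 = (8, 6, 8, 3, 10)
λ_1 = (1, 5, 9, 5, 2)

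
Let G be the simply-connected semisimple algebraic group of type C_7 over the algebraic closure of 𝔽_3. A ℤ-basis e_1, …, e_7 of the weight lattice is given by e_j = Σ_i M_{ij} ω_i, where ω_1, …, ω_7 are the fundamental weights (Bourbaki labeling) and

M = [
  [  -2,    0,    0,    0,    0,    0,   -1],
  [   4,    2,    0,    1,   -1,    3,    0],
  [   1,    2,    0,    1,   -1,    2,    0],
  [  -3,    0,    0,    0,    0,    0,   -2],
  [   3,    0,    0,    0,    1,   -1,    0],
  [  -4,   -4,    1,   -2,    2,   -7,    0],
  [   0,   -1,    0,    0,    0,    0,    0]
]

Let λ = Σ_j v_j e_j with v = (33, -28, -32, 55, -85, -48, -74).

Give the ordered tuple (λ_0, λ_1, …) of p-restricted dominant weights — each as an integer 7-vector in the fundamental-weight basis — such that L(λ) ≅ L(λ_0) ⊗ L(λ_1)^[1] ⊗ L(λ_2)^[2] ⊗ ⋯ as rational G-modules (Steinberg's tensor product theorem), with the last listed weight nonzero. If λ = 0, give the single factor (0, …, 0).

Converting to the ω-basis (c_i = row i of M dotted with v = (33, -28, -32, 55, -85, -48, -74)):
  c_1 = (-2)·(33) + (0)·(-28) + (0)·(-32) + (0)·(55) + (0)·(-85) + (0)·(-48) + (-1)·(-74) = 8
  c_2 = (4)·(33) + (2)·(-28) + (0)·(-32) + (1)·(55) + (-1)·(-85) + (3)·(-48) + (0)·(-74) = 72
  c_3 = (1)·(33) + (2)·(-28) + (0)·(-32) + (1)·(55) + (-1)·(-85) + (2)·(-48) + (0)·(-74) = 21
  c_4 = (-3)·(33) + (0)·(-28) + (0)·(-32) + (0)·(55) + (0)·(-85) + (0)·(-48) + (-2)·(-74) = 49
  c_5 = (3)·(33) + (0)·(-28) + (0)·(-32) + (0)·(55) + (1)·(-85) + (-1)·(-48) + (0)·(-74) = 62
  c_6 = (-4)·(33) + (-4)·(-28) + (1)·(-32) + (-2)·(55) + (2)·(-85) + (-7)·(-48) + (0)·(-74) = 4
  c_7 = (0)·(33) + (-1)·(-28) + (0)·(-32) + (0)·(55) + (0)·(-85) + (0)·(-48) + (0)·(-74) = 28
Base-3 expansion of each c_i:
  c_1 = 8 = 2·3^0 + 2·3^1
  c_2 = 72 = 0·3^0 + 0·3^1 + 2·3^2 + 2·3^3
  c_3 = 21 = 0·3^0 + 1·3^1 + 2·3^2
  c_4 = 49 = 1·3^0 + 1·3^1 + 2·3^2 + 1·3^3
  c_5 = 62 = 2·3^0 + 2·3^1 + 0·3^2 + 2·3^3
  c_6 = 4 = 1·3^0 + 1·3^1
  c_7 = 28 = 1·3^0 + 0·3^1 + 0·3^2 + 1·3^3
p-restricted factor λ_0 = (2, 0, 0, 1, 2, 1, 1)
p-restricted factor λ_1 = (2, 0, 1, 1, 2, 1, 0)
p-restricted factor λ_2 = (0, 2, 2, 2, 0, 0, 0)
p-restricted factor λ_3 = (0, 2, 0, 1, 2, 0, 1)

((2, 0, 0, 1, 2, 1, 1), (2, 0, 1, 1, 2, 1, 0), (0, 2, 2, 2, 0, 0, 0), (0, 2, 0, 1, 2, 0, 1))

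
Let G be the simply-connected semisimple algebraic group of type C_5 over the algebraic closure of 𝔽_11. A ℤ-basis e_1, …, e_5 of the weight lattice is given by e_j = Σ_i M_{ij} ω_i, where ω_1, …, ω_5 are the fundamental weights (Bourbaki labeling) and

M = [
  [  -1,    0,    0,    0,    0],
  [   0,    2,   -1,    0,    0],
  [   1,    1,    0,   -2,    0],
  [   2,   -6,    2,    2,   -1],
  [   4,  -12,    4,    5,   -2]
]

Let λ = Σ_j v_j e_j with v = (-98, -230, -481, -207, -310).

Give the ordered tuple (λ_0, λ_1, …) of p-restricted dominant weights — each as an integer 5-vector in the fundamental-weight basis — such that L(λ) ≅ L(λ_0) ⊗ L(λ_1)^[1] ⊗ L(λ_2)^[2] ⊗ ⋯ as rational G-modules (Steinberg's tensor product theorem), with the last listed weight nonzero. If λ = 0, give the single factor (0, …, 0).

Converting to the ω-basis (c_i = row i of M dotted with v = (-98, -230, -481, -207, -310)):
  c_1 = (-1)·(-98) + (0)·(-230) + (0)·(-481) + (0)·(-207) + (0)·(-310) = 98
  c_2 = (0)·(-98) + (2)·(-230) + (-1)·(-481) + (0)·(-207) + (0)·(-310) = 21
  c_3 = (1)·(-98) + (1)·(-230) + (0)·(-481) + (-2)·(-207) + (0)·(-310) = 86
  c_4 = (2)·(-98) + (-6)·(-230) + (2)·(-481) + (2)·(-207) + (-1)·(-310) = 118
  c_5 = (4)·(-98) + (-12)·(-230) + (4)·(-481) + (5)·(-207) + (-2)·(-310) = 29
p = 11; digits c_i = Σ_j d_{ij}·11^j, 0 ≤ d_{ij} < 11:
  c_1 = 98 = 10·11^0 + 8·11^1
  c_2 = 21 = 10·11^0 + 1·11^1
  c_3 = 86 = 9·11^0 + 7·11^1
  c_4 = 118 = 8·11^0 + 10·11^1
  c_5 = 29 = 7·11^0 + 2·11^1
Factor λ_0 = (10, 10, 9, 8, 7)
Factor λ_1 = (8, 1, 7, 10, 2)

((10, 10, 9, 8, 7), (8, 1, 7, 10, 2))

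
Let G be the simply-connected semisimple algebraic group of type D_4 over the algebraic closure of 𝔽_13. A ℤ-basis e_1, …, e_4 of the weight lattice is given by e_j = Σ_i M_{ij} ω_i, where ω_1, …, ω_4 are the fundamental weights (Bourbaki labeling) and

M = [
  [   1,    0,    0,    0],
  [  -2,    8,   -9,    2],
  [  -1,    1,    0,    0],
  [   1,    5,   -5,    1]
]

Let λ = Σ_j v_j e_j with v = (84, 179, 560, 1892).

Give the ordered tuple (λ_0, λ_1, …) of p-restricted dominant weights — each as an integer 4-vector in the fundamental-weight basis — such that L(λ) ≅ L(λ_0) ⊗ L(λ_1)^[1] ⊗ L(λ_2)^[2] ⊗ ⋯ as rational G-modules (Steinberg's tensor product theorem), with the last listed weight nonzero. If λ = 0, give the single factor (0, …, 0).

ω-coordinates c = M·v, v = (84, 179, 560, 1892):
  c_1 = 1·84 + 0·179 + 0·560 + 0·1892 = 84
  c_2 = (-2)·(84) + 8·179 + (-9)·(560) + 2·1892 = 8
  c_3 = (-1)·(84) + 1·179 + 0·560 + 0·1892 = 95
  c_4 = 1·84 + 5·179 + (-5)·(560) + 1·1892 = 71
Expand coordinatewise in base 13:
  c_1 = 84 = 6·13^0 + 6·13^1
  c_2 = 8 = 8·13^0
  c_3 = 95 = 4·13^0 + 7·13^1
  c_4 = 71 = 6·13^0 + 5·13^1
λ_0 = (6, 8, 4, 6)
λ_1 = (6, 0, 7, 5)

((6, 8, 4, 6), (6, 0, 7, 5))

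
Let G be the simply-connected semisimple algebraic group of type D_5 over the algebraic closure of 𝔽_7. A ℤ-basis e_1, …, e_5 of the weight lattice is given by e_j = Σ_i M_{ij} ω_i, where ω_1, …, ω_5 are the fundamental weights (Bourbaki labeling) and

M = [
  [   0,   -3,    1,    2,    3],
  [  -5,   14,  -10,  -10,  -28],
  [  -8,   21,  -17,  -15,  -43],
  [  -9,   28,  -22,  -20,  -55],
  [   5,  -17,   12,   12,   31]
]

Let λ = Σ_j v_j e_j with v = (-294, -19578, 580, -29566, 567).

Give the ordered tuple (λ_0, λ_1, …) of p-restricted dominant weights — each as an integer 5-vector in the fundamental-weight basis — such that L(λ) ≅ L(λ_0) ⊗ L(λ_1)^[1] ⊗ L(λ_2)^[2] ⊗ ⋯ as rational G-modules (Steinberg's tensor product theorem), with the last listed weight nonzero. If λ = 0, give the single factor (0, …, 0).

((0, 4, 1, 3, 2), (3, 5, 3, 3, 3), (3, 6, 2, 2, 1), (5, 3, 1, 5, 3))

ω-coordinates c = M·v, v = (-294, -19578, 580, -29566, 567):
  c_1 = (0)·(-294) + (-3)·(-19578) + (1)·(580) + (2)·(-29566) + (3)·(567) = 1883
  c_2 = (-5)·(-294) + (14)·(-19578) + (-10)·(580) + (-10)·(-29566) + (-28)·(567) = 1362
  c_3 = (-8)·(-294) + (21)·(-19578) + (-17)·(580) + (-15)·(-29566) + (-43)·(567) = 463
  c_4 = (-9)·(-294) + (28)·(-19578) + (-22)·(580) + (-20)·(-29566) + (-55)·(567) = 1837
  c_5 = (5)·(-294) + (-17)·(-19578) + (12)·(580) + (12)·(-29566) + (31)·(567) = 1101
Expand coordinatewise in base 7:
  c_1 = 1883 = 0·7^0 + 3·7^1 + 3·7^2 + 5·7^3
  c_2 = 1362 = 4·7^0 + 5·7^1 + 6·7^2 + 3·7^3
  c_3 = 463 = 1·7^0 + 3·7^1 + 2·7^2 + 1·7^3
  c_4 = 1837 = 3·7^0 + 3·7^1 + 2·7^2 + 5·7^3
  c_5 = 1101 = 2·7^0 + 3·7^1 + 1·7^2 + 3·7^3
Factor λ_0 = (0, 4, 1, 3, 2)
Factor λ_1 = (3, 5, 3, 3, 3)
Factor λ_2 = (3, 6, 2, 2, 1)
Factor λ_3 = (5, 3, 1, 5, 3)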